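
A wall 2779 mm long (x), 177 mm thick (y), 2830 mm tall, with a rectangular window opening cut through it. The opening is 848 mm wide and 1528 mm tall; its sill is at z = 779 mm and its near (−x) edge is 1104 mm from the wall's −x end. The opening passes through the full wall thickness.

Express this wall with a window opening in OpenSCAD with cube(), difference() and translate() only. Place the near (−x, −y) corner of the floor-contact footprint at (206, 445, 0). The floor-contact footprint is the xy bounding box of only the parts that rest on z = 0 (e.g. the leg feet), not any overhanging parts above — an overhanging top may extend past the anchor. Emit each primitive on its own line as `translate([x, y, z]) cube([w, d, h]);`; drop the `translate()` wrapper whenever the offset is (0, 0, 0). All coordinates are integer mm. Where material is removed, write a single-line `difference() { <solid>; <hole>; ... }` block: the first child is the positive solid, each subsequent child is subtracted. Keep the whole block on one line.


difference() { translate([206, 445, 0]) cube([2779, 177, 2830]); translate([1310, 445, 779]) cube([848, 177, 1528]); }


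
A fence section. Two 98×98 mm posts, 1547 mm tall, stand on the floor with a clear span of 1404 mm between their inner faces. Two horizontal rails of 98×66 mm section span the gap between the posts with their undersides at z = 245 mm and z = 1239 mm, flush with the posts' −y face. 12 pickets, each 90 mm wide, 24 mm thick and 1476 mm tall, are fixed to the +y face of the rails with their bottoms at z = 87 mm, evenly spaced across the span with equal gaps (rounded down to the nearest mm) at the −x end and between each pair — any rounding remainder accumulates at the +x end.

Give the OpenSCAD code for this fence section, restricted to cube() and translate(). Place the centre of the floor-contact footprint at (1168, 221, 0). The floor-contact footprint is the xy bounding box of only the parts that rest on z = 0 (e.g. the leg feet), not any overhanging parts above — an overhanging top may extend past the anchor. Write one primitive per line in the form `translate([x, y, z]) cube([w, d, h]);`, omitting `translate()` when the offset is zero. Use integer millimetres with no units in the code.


translate([368, 172, 0]) cube([98, 98, 1547]);
translate([1870, 172, 0]) cube([98, 98, 1547]);
translate([466, 172, 245]) cube([1404, 98, 66]);
translate([466, 172, 1239]) cube([1404, 98, 66]);
translate([490, 270, 87]) cube([90, 24, 1476]);
translate([604, 270, 87]) cube([90, 24, 1476]);
translate([718, 270, 87]) cube([90, 24, 1476]);
translate([832, 270, 87]) cube([90, 24, 1476]);
translate([946, 270, 87]) cube([90, 24, 1476]);
translate([1060, 270, 87]) cube([90, 24, 1476]);
translate([1174, 270, 87]) cube([90, 24, 1476]);
translate([1288, 270, 87]) cube([90, 24, 1476]);
translate([1402, 270, 87]) cube([90, 24, 1476]);
translate([1516, 270, 87]) cube([90, 24, 1476]);
translate([1630, 270, 87]) cube([90, 24, 1476]);
translate([1744, 270, 87]) cube([90, 24, 1476]);


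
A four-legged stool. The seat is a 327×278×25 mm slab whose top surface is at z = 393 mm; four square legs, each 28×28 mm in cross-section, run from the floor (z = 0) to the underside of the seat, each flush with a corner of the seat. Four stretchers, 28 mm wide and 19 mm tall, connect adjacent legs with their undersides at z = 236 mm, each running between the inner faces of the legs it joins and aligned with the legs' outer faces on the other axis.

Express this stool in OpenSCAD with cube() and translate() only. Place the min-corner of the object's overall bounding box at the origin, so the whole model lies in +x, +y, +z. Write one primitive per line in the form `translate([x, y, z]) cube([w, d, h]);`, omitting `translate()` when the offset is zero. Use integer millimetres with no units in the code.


translate([0, 0, 368]) cube([327, 278, 25]);
cube([28, 28, 368]);
translate([299, 0, 0]) cube([28, 28, 368]);
translate([0, 250, 0]) cube([28, 28, 368]);
translate([299, 250, 0]) cube([28, 28, 368]);
translate([28, 0, 236]) cube([271, 28, 19]);
translate([28, 250, 236]) cube([271, 28, 19]);
translate([0, 28, 236]) cube([28, 222, 19]);
translate([299, 28, 236]) cube([28, 222, 19]);


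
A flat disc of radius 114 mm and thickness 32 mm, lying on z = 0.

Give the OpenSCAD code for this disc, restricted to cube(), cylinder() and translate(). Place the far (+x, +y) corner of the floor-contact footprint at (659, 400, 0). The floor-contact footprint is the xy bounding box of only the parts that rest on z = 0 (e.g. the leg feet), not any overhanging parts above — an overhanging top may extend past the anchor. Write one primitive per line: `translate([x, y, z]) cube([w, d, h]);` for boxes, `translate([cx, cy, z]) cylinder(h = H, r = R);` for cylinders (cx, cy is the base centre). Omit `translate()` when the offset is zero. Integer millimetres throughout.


translate([545, 286, 0]) cylinder(h = 32, r = 114);


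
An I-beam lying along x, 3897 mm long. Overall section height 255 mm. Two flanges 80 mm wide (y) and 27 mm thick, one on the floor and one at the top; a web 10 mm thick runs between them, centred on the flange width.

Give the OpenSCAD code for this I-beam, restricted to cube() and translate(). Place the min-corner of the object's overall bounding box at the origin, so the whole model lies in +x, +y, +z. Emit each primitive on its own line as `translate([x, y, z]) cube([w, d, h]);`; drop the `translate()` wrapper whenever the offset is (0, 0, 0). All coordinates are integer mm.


cube([3897, 80, 27]);
translate([0, 35, 27]) cube([3897, 10, 201]);
translate([0, 0, 228]) cube([3897, 80, 27]);


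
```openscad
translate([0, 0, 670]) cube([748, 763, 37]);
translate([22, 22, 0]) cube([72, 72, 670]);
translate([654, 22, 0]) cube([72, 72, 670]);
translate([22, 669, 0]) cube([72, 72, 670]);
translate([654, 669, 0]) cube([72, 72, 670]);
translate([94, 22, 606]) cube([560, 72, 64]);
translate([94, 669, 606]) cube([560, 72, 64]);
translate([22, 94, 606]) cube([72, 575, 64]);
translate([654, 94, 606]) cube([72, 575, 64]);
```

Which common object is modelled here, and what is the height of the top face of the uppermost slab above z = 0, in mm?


A table. The table height is 707 mm.

A 748×763×37 slab sits at z = 670 on four 72 mm square posts — a table. The top surface is at 670 + 37 = 707 mm.


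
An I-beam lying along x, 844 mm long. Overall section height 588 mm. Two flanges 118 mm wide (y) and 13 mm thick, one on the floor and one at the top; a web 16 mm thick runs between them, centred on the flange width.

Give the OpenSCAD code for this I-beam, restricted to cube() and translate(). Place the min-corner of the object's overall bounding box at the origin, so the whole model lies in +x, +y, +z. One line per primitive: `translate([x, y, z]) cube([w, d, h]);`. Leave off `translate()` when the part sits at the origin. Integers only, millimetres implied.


cube([844, 118, 13]);
translate([0, 51, 13]) cube([844, 16, 562]);
translate([0, 0, 575]) cube([844, 118, 13]);


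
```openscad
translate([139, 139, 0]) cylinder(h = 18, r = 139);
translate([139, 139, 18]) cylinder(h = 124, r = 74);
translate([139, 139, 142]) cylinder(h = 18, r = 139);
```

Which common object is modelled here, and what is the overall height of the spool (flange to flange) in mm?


A spool. The overall height is 160 mm.

Three coaxial cylinders, large–small–large — a spool. Two 18 mm flanges and a 124 mm core give 18 + 124 + 18 = 160 mm.


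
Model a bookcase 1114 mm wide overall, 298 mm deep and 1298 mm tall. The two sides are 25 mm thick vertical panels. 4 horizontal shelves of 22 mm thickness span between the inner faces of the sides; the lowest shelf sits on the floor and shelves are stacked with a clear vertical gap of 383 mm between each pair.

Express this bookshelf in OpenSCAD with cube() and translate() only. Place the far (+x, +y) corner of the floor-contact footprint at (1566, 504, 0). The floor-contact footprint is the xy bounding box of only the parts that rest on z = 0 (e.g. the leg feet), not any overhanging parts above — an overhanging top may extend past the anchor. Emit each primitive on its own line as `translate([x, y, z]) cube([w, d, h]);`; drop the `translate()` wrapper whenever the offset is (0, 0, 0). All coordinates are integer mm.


translate([452, 206, 0]) cube([25, 298, 1298]);
translate([1541, 206, 0]) cube([25, 298, 1298]);
translate([477, 206, 0]) cube([1064, 298, 22]);
translate([477, 206, 405]) cube([1064, 298, 22]);
translate([477, 206, 810]) cube([1064, 298, 22]);
translate([477, 206, 1215]) cube([1064, 298, 22]);


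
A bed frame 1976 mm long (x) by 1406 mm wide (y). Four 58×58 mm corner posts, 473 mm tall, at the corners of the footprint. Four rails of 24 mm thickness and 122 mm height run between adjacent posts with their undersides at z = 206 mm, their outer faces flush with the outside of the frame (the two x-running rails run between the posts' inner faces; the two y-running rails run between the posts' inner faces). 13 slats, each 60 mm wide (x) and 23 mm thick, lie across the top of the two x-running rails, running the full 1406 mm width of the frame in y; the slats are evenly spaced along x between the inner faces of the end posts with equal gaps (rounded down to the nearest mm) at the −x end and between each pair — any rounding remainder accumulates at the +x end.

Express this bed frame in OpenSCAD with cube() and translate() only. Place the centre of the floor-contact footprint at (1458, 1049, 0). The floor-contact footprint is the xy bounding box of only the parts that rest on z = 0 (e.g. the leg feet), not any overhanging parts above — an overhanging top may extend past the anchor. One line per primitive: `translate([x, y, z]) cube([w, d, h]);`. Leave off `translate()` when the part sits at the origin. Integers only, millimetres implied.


// slat z = rail_z + rail_h = 206 + 122 = 328
// slat gap = ⌊(1860 − 13·60) / 14⌋ = 77
translate([470, 346, 0]) cube([58, 58, 473]);
translate([470, 1694, 0]) cube([58, 58, 473]);
translate([2388, 346, 0]) cube([58, 58, 473]);
translate([2388, 1694, 0]) cube([58, 58, 473]);
translate([528, 346, 206]) cube([1860, 24, 122]);
translate([528, 1728, 206]) cube([1860, 24, 122]);
translate([470, 404, 206]) cube([24, 1290, 122]);
translate([2422, 404, 206]) cube([24, 1290, 122]);
translate([605, 346, 328]) cube([60, 1406, 23]);
translate([742, 346, 328]) cube([60, 1406, 23]);
translate([879, 346, 328]) cube([60, 1406, 23]);
translate([1016, 346, 328]) cube([60, 1406, 23]);
translate([1153, 346, 328]) cube([60, 1406, 23]);
translate([1290, 346, 328]) cube([60, 1406, 23]);
translate([1427, 346, 328]) cube([60, 1406, 23]);
translate([1564, 346, 328]) cube([60, 1406, 23]);
translate([1701, 346, 328]) cube([60, 1406, 23]);
translate([1838, 346, 328]) cube([60, 1406, 23]);
translate([1975, 346, 328]) cube([60, 1406, 23]);
translate([2112, 346, 328]) cube([60, 1406, 23]);
translate([2249, 346, 328]) cube([60, 1406, 23]);


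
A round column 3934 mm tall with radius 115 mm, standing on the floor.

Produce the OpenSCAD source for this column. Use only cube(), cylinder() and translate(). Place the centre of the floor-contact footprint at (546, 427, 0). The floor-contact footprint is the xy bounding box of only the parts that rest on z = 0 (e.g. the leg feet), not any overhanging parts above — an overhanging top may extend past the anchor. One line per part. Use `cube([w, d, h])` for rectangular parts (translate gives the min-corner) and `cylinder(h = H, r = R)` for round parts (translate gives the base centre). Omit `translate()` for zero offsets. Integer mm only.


translate([546, 427, 0]) cylinder(h = 3934, r = 115);


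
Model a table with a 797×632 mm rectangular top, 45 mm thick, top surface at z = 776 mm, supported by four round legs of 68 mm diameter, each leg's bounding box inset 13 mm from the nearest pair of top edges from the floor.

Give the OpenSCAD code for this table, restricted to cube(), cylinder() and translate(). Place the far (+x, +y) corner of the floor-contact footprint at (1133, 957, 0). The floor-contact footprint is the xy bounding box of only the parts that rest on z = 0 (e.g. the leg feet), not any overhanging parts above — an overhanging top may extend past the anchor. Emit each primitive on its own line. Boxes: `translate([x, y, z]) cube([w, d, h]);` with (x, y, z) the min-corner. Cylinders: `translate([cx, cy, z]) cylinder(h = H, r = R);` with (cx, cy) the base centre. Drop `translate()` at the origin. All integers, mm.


translate([349, 338, 731]) cube([797, 632, 45]);
translate([396, 385, 0]) cylinder(h = 731, r = 34);
translate([1099, 385, 0]) cylinder(h = 731, r = 34);
translate([396, 923, 0]) cylinder(h = 731, r = 34);
translate([1099, 923, 0]) cylinder(h = 731, r = 34);


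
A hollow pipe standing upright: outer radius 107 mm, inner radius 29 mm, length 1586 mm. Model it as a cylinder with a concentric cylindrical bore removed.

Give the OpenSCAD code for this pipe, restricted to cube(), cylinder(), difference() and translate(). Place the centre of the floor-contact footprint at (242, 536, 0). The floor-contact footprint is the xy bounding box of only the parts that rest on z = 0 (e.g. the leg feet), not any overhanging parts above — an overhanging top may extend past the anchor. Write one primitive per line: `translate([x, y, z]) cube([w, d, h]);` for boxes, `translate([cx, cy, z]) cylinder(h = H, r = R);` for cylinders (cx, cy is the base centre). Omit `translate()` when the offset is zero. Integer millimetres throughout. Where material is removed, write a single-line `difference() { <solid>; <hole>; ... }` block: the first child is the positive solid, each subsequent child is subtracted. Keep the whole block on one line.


difference() { translate([242, 536, 0]) cylinder(h = 1586, r = 107); translate([242, 536, 0]) cylinder(h = 1586, r = 29); }


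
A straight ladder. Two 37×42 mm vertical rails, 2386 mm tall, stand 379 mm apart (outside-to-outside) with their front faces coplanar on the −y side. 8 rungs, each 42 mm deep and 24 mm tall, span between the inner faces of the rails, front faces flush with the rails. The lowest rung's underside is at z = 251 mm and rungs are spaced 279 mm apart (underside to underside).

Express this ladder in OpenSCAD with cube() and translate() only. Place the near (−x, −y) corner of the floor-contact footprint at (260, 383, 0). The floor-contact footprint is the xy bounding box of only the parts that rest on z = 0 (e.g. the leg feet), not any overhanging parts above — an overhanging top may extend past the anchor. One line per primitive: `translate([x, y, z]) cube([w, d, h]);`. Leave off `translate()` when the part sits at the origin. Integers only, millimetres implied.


translate([260, 383, 0]) cube([37, 42, 2386]);
translate([602, 383, 0]) cube([37, 42, 2386]);
translate([297, 383, 251]) cube([305, 42, 24]);
translate([297, 383, 530]) cube([305, 42, 24]);
translate([297, 383, 809]) cube([305, 42, 24]);
translate([297, 383, 1088]) cube([305, 42, 24]);
translate([297, 383, 1367]) cube([305, 42, 24]);
translate([297, 383, 1646]) cube([305, 42, 24]);
translate([297, 383, 1925]) cube([305, 42, 24]);
translate([297, 383, 2204]) cube([305, 42, 24]);


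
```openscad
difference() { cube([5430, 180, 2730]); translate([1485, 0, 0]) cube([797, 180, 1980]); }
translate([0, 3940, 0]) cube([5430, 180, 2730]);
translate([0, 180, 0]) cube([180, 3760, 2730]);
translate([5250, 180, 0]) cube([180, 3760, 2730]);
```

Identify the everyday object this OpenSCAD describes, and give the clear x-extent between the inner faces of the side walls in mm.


A single room. The interior width is 5070 mm.

Four walls enclosing a rectangle with a door in the front wall — a room. Outside width 5430 minus two 180 mm walls gives 5070 mm.


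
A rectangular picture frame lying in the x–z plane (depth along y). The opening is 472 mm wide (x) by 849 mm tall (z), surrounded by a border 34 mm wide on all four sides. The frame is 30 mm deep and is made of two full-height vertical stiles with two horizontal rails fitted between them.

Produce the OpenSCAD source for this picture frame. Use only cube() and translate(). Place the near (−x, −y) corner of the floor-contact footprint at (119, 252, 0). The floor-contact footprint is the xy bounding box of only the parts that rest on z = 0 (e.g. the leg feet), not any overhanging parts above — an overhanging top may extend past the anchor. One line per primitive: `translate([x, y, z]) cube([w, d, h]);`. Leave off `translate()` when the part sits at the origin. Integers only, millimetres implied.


translate([119, 252, 0]) cube([34, 30, 917]);
translate([625, 252, 0]) cube([34, 30, 917]);
translate([153, 252, 0]) cube([472, 30, 34]);
translate([153, 252, 883]) cube([472, 30, 34]);


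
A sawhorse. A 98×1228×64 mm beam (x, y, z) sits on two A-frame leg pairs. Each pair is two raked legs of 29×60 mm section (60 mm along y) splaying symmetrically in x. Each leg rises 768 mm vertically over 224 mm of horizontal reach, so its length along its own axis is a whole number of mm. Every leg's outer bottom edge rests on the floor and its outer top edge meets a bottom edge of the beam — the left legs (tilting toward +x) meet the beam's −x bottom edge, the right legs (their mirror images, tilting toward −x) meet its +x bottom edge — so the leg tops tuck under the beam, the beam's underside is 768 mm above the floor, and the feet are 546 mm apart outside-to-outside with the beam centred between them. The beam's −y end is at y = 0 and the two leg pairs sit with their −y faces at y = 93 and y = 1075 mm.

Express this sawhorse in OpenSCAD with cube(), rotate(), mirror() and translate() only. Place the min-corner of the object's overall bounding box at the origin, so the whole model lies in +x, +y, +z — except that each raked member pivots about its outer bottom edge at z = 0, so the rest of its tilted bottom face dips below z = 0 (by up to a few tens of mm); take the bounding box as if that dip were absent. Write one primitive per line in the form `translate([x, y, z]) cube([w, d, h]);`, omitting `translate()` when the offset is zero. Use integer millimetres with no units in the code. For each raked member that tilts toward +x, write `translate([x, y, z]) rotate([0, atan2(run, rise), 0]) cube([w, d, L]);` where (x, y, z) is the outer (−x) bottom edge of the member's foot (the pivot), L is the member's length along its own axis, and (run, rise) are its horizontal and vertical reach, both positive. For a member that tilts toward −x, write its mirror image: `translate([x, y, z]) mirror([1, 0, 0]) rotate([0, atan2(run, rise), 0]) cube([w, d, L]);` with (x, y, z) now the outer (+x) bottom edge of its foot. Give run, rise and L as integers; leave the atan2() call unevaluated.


translate([224, 0, 768]) cube([98, 1228, 64]);
translate([0, 93, 0]) rotate([0, atan2(224, 768), 0]) cube([29, 60, 800]);
translate([546, 93, 0]) mirror([1, 0, 0]) rotate([0, atan2(224, 768), 0]) cube([29, 60, 800]);
translate([0, 1075, 0]) rotate([0, atan2(224, 768), 0]) cube([29, 60, 800]);
translate([546, 1075, 0]) mirror([1, 0, 0]) rotate([0, atan2(224, 768), 0]) cube([29, 60, 800]);


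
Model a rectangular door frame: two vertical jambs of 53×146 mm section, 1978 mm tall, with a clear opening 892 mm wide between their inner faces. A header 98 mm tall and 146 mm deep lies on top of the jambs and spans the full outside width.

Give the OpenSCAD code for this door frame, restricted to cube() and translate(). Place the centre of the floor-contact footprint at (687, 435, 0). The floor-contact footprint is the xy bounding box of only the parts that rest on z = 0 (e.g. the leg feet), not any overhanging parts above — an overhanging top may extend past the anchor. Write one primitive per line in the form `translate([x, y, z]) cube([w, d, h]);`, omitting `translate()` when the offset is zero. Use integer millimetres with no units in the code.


translate([188, 362, 0]) cube([53, 146, 1978]);
translate([1133, 362, 0]) cube([53, 146, 1978]);
translate([188, 362, 1978]) cube([998, 146, 98]);


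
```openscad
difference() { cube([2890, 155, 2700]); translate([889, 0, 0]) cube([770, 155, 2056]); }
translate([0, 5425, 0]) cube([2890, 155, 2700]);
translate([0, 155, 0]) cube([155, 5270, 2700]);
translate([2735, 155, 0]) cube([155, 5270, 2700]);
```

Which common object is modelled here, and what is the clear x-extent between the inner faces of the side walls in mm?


A single room. The interior width is 2580 mm.

Four walls enclosing a rectangle with a door in the front wall — a room. Outside width 2890 minus two 155 mm walls gives 2580 mm.


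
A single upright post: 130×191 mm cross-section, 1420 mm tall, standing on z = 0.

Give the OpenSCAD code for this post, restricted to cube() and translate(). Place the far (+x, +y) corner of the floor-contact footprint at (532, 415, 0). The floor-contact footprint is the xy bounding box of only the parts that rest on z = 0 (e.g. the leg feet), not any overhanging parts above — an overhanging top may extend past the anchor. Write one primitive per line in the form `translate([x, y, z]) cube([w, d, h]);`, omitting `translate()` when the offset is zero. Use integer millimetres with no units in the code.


translate([402, 224, 0]) cube([130, 191, 1420]);


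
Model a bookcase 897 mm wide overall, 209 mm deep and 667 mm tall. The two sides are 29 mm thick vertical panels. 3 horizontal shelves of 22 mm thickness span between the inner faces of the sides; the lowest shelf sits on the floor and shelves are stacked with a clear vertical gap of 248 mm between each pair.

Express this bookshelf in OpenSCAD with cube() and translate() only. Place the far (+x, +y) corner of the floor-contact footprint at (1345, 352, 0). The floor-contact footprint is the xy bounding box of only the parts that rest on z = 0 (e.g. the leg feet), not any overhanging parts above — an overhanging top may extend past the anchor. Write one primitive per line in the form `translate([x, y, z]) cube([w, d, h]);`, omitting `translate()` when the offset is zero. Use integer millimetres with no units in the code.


translate([448, 143, 0]) cube([29, 209, 667]);
translate([1316, 143, 0]) cube([29, 209, 667]);
translate([477, 143, 0]) cube([839, 209, 22]);
translate([477, 143, 270]) cube([839, 209, 22]);
translate([477, 143, 540]) cube([839, 209, 22]);


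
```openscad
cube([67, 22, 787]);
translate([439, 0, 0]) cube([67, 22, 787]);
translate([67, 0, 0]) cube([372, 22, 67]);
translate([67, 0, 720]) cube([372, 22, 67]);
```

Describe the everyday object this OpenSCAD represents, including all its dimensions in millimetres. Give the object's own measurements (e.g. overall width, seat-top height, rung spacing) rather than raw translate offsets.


A rectangular picture frame lying in the x–z plane (depth along y). The opening is 372 mm wide (x) by 653 mm tall (z), surrounded by a border 67 mm wide on all four sides. The frame is 22 mm deep and is made of two full-height vertical stiles with two horizontal rails fitted between them.


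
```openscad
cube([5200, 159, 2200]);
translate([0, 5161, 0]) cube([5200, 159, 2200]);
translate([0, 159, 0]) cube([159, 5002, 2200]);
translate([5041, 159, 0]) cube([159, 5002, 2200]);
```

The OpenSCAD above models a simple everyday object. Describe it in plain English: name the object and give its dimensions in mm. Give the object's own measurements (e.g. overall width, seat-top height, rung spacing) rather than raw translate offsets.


The wall frame of a small rectangular building: four walls, each 2200 mm tall and 159 mm thick, enclosing a footprint 5200 mm (x) by 5320 mm (y) outside-to-outside, with no floor or roof. The front and back walls (the −y and +y sides) span the full width; the two side walls fit between them.


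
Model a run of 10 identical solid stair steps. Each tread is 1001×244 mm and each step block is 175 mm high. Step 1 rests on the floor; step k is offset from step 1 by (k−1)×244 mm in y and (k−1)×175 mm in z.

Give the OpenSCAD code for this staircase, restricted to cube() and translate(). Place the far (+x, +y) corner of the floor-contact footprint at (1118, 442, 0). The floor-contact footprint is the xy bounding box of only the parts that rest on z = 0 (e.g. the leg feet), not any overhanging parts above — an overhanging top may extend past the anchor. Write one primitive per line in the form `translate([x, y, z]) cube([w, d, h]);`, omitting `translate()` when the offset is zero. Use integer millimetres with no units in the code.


translate([117, 198, 0]) cube([1001, 244, 175]);
translate([117, 442, 175]) cube([1001, 244, 175]);
translate([117, 686, 350]) cube([1001, 244, 175]);
translate([117, 930, 525]) cube([1001, 244, 175]);
translate([117, 1174, 700]) cube([1001, 244, 175]);
translate([117, 1418, 875]) cube([1001, 244, 175]);
translate([117, 1662, 1050]) cube([1001, 244, 175]);
translate([117, 1906, 1225]) cube([1001, 244, 175]);
translate([117, 2150, 1400]) cube([1001, 244, 175]);
translate([117, 2394, 1575]) cube([1001, 244, 175]);


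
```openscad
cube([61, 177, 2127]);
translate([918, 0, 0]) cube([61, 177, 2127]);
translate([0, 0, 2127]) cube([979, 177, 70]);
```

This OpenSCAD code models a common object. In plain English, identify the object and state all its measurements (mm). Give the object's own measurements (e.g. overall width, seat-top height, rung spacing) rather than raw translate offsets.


A door frame. The clear opening is 857 mm wide and 2127 mm high. Two 61 mm wide jambs, 177 mm deep, stand either side of the opening from the floor to the top of the opening. A 70 mm thick head sits across the top of both jambs, spanning the full outside width of the frame.


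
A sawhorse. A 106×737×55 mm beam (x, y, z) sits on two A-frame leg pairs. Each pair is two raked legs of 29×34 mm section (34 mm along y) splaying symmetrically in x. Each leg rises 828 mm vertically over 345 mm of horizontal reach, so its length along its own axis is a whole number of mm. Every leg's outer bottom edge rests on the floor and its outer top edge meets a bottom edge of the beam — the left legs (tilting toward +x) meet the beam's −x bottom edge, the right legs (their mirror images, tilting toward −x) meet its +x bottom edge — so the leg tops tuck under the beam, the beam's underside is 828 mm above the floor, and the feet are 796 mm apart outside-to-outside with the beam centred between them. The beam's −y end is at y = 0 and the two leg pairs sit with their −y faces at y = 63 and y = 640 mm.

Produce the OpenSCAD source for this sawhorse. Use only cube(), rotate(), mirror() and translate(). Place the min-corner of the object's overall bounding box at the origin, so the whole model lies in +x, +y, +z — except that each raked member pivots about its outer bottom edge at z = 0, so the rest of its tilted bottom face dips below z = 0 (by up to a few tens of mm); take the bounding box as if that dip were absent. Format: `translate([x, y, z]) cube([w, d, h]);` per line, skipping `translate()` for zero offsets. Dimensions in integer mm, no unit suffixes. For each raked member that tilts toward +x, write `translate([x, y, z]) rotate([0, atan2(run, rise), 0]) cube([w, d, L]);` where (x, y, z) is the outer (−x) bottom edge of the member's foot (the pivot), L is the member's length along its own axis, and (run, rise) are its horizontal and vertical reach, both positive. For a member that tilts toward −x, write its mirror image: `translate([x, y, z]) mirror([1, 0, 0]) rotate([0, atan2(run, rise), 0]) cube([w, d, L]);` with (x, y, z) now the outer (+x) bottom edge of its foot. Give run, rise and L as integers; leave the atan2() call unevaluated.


translate([345, 0, 828]) cube([106, 737, 55]);
translate([0, 63, 0]) rotate([0, atan2(345, 828), 0]) cube([29, 34, 897]);
translate([796, 63, 0]) mirror([1, 0, 0]) rotate([0, atan2(345, 828), 0]) cube([29, 34, 897]);
translate([0, 640, 0]) rotate([0, atan2(345, 828), 0]) cube([29, 34, 897]);
translate([796, 640, 0]) mirror([1, 0, 0]) rotate([0, atan2(345, 828), 0]) cube([29, 34, 897]);


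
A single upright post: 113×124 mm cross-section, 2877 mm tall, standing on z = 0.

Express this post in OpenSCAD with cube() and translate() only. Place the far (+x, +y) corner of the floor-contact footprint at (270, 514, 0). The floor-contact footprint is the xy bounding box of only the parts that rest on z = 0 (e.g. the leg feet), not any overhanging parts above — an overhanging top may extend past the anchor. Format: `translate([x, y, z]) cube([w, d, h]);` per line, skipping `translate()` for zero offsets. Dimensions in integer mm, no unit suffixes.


translate([157, 390, 0]) cube([113, 124, 2877]);


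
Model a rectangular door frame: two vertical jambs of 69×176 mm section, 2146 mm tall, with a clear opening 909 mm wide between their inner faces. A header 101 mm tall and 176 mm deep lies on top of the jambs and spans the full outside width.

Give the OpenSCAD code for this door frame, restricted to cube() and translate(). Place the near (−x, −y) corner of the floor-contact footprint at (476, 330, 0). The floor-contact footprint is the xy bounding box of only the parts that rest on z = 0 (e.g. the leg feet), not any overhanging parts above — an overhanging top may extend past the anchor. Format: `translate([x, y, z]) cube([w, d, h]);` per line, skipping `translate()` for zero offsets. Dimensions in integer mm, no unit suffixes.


translate([476, 330, 0]) cube([69, 176, 2146]);
translate([1454, 330, 0]) cube([69, 176, 2146]);
translate([476, 330, 2146]) cube([1047, 176, 101]);


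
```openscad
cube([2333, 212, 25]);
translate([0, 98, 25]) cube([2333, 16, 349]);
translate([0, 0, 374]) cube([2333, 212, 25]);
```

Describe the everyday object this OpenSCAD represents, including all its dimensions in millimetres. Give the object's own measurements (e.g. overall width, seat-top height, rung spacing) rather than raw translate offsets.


An I-beam lying along x, 2333 mm long. Overall section height 399 mm. Two flanges 212 mm wide (y) and 25 mm thick, one on the floor and one at the top; a web 16 mm thick runs between them, centred on the flange width.


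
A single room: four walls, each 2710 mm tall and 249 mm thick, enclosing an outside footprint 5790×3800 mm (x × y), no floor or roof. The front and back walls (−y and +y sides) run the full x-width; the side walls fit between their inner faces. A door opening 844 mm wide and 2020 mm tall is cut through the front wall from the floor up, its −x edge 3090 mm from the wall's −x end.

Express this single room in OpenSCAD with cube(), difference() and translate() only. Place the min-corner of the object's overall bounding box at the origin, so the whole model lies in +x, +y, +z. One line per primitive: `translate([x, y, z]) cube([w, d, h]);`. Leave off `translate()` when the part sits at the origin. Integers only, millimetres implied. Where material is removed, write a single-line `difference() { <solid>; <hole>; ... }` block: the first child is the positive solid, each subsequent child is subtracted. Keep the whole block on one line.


difference() { cube([5790, 249, 2710]); translate([3090, 0, 0]) cube([844, 249, 2020]); }
translate([0, 3551, 0]) cube([5790, 249, 2710]);
translate([0, 249, 0]) cube([249, 3302, 2710]);
translate([5541, 249, 0]) cube([249, 3302, 2710]);


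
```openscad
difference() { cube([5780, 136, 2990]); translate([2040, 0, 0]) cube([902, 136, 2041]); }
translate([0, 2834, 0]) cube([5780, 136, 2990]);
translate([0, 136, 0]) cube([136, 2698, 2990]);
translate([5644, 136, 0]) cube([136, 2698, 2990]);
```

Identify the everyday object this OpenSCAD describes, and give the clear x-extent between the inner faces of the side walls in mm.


A single room. The interior width is 5508 mm.

Four walls enclosing a rectangle with a door in the front wall — a room. Outside width 5780 minus two 136 mm walls gives 5508 mm.


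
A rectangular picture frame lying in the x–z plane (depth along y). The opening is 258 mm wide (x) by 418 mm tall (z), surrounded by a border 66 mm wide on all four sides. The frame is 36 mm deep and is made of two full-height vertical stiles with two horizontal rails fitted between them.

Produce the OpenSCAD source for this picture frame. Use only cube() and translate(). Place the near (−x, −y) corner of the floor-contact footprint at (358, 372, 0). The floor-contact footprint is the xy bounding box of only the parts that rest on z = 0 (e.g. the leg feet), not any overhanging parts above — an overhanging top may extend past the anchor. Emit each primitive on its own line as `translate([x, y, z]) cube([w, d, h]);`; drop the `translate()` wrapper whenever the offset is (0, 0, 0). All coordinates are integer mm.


translate([358, 372, 0]) cube([66, 36, 550]);
translate([682, 372, 0]) cube([66, 36, 550]);
translate([424, 372, 0]) cube([258, 36, 66]);
translate([424, 372, 484]) cube([258, 36, 66]);


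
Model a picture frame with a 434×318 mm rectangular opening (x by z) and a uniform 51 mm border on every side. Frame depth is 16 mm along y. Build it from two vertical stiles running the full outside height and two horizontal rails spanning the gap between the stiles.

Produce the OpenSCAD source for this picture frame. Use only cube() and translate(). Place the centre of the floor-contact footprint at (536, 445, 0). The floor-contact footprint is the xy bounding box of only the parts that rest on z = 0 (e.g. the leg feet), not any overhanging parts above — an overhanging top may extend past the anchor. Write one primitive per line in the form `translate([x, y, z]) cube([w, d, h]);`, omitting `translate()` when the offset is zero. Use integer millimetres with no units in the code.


translate([268, 437, 0]) cube([51, 16, 420]);
translate([753, 437, 0]) cube([51, 16, 420]);
translate([319, 437, 0]) cube([434, 16, 51]);
translate([319, 437, 369]) cube([434, 16, 51]);


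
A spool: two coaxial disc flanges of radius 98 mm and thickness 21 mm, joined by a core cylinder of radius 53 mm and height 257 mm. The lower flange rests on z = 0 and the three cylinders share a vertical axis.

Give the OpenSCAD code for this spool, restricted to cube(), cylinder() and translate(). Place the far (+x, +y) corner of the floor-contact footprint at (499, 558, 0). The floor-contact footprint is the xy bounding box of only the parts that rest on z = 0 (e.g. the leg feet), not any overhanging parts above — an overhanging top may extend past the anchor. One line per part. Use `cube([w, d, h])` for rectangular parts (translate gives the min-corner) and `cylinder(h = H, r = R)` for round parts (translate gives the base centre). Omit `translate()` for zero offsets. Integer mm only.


translate([401, 460, 0]) cylinder(h = 21, r = 98);
translate([401, 460, 21]) cylinder(h = 257, r = 53);
translate([401, 460, 278]) cylinder(h = 21, r = 98);


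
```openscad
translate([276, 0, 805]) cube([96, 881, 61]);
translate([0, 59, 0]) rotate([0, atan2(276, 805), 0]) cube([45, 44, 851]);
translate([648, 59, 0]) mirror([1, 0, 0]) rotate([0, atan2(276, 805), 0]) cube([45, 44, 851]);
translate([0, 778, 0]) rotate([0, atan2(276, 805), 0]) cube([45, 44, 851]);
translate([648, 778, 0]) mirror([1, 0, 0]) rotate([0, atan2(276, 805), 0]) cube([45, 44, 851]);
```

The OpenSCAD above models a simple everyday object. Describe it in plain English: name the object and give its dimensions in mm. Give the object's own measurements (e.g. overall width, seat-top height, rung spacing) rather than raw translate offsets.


A sawhorse. A 96×881×61 mm beam (x, y, z) sits on two A-frame leg pairs. Each pair is two raked legs of 45×44 mm section (44 mm along y) splaying symmetrically in x. Each leg rises 805 mm vertically over 276 mm of horizontal reach and is 851 mm long along its own axis. Every leg's outer bottom edge rests on the floor and its outer top edge meets a bottom edge of the beam — the left legs (tilting toward +x) meet the beam's −x bottom edge, the right legs (their mirror images, tilting toward −x) meet its +x bottom edge — so the leg tops tuck under the beam, the beam's underside is 805 mm above the floor, and the feet are 648 mm apart outside-to-outside with the beam centred between them. The two leg pairs are set in 59 mm from either end of the beam.


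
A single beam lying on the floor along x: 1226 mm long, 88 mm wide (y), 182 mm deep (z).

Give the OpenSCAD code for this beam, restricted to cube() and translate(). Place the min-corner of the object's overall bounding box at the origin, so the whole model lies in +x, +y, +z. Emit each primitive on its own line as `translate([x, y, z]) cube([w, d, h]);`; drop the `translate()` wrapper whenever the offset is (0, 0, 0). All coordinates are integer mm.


cube([1226, 88, 182]);


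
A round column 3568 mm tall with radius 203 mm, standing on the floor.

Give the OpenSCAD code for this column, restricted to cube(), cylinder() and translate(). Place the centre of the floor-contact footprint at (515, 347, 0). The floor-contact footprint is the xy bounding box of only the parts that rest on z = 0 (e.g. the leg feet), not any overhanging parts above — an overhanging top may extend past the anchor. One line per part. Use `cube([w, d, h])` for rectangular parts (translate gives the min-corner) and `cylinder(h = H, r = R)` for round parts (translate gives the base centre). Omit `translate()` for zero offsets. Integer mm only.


translate([515, 347, 0]) cylinder(h = 3568, r = 203);


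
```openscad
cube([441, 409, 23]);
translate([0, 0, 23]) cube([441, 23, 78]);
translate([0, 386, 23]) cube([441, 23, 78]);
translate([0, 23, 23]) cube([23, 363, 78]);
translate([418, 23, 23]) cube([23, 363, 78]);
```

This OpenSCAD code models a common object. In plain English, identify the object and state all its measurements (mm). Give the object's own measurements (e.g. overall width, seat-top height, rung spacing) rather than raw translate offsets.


An open-topped rectangular box: outside dimensions 441×409×101 mm, with a uniform wall and base thickness of 23 mm. The base is a full 441×409 slab on the floor; four walls sit on top of the base. The front and back walls (the −y and +y sides) span the full width; the two side walls fit between them.


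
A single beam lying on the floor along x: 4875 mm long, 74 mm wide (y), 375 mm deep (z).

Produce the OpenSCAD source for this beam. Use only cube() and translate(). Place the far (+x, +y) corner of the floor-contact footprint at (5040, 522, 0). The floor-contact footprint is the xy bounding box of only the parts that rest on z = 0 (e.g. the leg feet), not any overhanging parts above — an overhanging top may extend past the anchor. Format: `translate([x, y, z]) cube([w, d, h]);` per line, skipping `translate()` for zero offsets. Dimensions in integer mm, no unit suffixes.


translate([165, 448, 0]) cube([4875, 74, 375]);


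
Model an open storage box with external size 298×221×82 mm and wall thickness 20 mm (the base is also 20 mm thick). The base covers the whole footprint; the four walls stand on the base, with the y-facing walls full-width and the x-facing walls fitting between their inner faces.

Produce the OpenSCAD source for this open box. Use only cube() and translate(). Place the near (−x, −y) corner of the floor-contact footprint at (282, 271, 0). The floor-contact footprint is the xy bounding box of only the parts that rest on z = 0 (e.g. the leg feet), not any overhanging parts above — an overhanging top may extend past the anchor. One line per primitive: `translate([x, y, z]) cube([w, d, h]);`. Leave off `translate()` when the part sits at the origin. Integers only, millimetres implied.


translate([282, 271, 0]) cube([298, 221, 20]);
translate([282, 271, 20]) cube([298, 20, 62]);
translate([282, 472, 20]) cube([298, 20, 62]);
translate([282, 291, 20]) cube([20, 181, 62]);
translate([560, 291, 20]) cube([20, 181, 62]);


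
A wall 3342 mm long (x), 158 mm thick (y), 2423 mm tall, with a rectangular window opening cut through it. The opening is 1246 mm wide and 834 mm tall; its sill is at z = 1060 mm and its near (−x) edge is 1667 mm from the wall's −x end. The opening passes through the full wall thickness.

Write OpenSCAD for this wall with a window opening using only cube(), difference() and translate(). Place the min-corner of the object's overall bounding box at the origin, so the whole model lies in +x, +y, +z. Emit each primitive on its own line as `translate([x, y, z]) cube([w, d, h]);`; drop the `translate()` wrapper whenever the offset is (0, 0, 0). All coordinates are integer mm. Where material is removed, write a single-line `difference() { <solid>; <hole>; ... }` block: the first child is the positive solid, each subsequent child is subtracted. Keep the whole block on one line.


difference() { cube([3342, 158, 2423]); translate([1667, 0, 1060]) cube([1246, 158, 834]); }
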